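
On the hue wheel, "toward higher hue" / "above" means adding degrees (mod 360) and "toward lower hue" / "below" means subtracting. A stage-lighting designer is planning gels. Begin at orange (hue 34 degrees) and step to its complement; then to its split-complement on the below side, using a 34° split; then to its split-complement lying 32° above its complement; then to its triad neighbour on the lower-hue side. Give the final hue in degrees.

92°

34 + 180 = 214°   (complement)
214 + 146 = 360 → 360 − 360 = 0°   (split-comp 34° ↓)
0 + 212 = 212°   (split-comp 32° ↑)
212 − 120 = 92°   (triadic ↓)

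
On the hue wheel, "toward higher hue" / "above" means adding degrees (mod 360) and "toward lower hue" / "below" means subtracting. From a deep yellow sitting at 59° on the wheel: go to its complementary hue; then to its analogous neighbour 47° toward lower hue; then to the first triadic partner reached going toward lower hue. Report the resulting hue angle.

59 + 180 = 239°   (complement)
239 − 47 = 192°   (analog 47° ↓)
192 − 120 = 72°   (triadic ↓)

72°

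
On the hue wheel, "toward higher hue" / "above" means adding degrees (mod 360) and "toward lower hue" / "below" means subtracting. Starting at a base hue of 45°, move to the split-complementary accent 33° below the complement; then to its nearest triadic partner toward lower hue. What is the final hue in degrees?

split-comp 33° ↓ +147°: 45 + 147 = 192°
triadic ↓ −120°: 192 − 120 = 72°

72°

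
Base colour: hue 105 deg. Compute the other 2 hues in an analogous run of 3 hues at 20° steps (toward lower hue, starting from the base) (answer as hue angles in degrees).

105 − 20 = 85°
105 − 40 = 65°

85° and 65°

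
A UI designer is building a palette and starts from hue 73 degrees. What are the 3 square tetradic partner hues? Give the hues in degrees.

A square tetradic scheme places four hues every 90°.
73 + 90 = 163°
73 + 180 = 253°
73 + 270 = 343°

163°, 253°, 343°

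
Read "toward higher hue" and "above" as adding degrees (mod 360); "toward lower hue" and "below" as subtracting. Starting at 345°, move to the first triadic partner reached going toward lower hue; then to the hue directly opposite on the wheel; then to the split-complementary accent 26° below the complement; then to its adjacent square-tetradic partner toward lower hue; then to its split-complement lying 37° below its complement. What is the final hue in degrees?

triadic ↓ −120°: 345 − 120 = 225°
complement +180°: 225 + 180 = 405 → 405 − 360 = 45°
split-comp 26° ↓ +154°: 45 + 154 = 199°
square ↓ −90°: 199 − 90 = 109°
split-comp 37° ↓ +143°: 109 + 143 = 252°

252°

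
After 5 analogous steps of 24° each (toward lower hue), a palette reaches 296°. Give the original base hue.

56°

5 steps of 24° (toward lower hue) give a net shift of −120°.
Start = end − shift: 296 + 120 = 416 → 416 − 360 = 56°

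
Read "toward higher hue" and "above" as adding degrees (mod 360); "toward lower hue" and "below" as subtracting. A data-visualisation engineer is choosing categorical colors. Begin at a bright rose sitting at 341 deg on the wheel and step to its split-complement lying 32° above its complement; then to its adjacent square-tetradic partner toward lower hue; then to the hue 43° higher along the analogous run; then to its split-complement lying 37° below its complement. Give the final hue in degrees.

289°

split-comp 32° ↑ +212°: 341 + 212 = 553 → 553 − 360 = 193°
square ↓ −90°: 193 − 90 = 103°
analog 43° ↑ +43°: 103 + 43 = 146°
split-comp 37° ↓ +143°: 146 + 143 = 289°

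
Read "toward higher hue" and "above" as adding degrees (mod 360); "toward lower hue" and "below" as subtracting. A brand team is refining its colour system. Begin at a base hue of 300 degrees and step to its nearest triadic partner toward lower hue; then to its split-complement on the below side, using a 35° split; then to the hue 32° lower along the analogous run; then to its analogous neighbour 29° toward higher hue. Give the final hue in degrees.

322°

−120° (triadic ↓): 300 − 120 = 180°
+145° (split-comp 35° ↓): 180 + 145 = 325°
−32° (analog 32° ↓): 325 − 32 = 293°
+29° (analog 29° ↑): 293 + 29 = 322°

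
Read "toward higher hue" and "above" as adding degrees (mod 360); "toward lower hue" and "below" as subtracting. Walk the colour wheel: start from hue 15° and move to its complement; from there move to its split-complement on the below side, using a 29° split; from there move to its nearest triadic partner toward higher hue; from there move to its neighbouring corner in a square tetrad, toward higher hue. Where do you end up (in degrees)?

+180° (complement): 15 + 180 = 195°
+151° (split-comp 29° ↓): 195 + 151 = 346°
+120° (triadic ↑): 346 + 120 = 466 → 466 − 360 = 106°
+90° (square ↑): 106 + 90 = 196°

196°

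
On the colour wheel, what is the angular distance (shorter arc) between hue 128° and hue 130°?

|128 − 130| = 2.
2 ≤ 180, so the shorter arc is 2°.

2°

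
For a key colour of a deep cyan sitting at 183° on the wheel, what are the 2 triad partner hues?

303° and 63°

A triad places three hues 120° apart.
183 + 120 = 303°
183 + 240 = 423 → 423 − 360 = 63°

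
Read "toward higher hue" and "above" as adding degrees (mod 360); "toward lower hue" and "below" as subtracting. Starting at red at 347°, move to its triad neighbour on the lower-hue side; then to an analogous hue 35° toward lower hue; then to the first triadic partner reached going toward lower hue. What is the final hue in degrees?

72°

−120° (triadic ↓): 347 − 120 = 227°
−35° (analog 35° ↓): 227 − 35 = 192°
−120° (triadic ↓): 192 − 120 = 72°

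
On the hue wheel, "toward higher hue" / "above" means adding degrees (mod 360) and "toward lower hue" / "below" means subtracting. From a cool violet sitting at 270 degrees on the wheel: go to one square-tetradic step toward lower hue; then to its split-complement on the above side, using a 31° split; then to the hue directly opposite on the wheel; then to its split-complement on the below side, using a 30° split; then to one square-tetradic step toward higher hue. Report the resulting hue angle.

91°

square ↓ −90°: 270 − 90 = 180°
split-comp 31° ↑ +211°: 180 + 211 = 391 → 391 − 360 = 31°
complement +180°: 31 + 180 = 211°
split-comp 30° ↓ +150°: 211 + 150 = 361 → 361 − 360 = 1°
square ↑ +90°: 1 + 90 = 91°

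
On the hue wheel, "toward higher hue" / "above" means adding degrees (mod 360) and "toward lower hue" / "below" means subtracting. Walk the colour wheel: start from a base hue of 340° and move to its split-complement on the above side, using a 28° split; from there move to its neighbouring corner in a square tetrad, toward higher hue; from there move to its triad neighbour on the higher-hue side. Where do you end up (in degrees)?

38°

340 + 208 = 548 → 548 − 360 = 188°   (split-comp 28° ↑)
188 + 90 = 278°   (square ↑)
278 + 120 = 398 → 398 − 360 = 38°   (triadic ↑)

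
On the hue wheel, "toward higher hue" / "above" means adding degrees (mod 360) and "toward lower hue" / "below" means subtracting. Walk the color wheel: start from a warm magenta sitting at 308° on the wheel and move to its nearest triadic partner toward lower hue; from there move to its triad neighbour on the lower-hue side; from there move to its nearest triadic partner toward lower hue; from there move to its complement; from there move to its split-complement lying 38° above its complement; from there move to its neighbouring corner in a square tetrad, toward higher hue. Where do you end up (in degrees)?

triadic ↓ −120°: 308 − 120 = 188°
triadic ↓ −120°: 188 − 120 = 68°
triadic ↓ −120°: 68 − 120 = -52 → -52 + 360 = 308°
complement +180°: 308 + 180 = 488 → 488 − 360 = 128°
split-comp 38° ↑ +218°: 128 + 218 = 346°
square ↑ +90°: 346 + 90 = 436 → 436 − 360 = 76°

76°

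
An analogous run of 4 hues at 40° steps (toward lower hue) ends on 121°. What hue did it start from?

241°

3 steps of 40° (toward lower hue) give a net shift of −120°.
Start = end − shift: 121 + 120 = 241°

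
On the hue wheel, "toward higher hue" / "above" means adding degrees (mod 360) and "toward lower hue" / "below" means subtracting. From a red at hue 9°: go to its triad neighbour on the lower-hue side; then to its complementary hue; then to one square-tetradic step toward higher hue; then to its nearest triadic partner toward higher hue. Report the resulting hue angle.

279°

triadic ↓ −120°: 9 − 120 = -111 → -111 + 360 = 249°
complement +180°: 249 + 180 = 429 → 429 − 360 = 69°
square ↑ +90°: 69 + 90 = 159°
triadic ↑ +120°: 159 + 120 = 279°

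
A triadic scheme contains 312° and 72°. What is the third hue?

192°

A triad spaces three hues 120° apart.
The full set is {72°, 192°, 312°}.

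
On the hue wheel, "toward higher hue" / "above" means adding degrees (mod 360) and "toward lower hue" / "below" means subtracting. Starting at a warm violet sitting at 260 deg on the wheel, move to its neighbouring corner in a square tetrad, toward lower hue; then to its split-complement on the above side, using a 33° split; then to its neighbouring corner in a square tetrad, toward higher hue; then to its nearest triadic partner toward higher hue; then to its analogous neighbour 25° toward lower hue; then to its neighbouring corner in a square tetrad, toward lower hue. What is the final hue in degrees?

118°

square ↓ −90°: 260 − 90 = 170°
split-comp 33° ↑ +213°: 170 + 213 = 383 → 383 − 360 = 23°
square ↑ +90°: 23 + 90 = 113°
triadic ↑ +120°: 113 + 120 = 233°
analog 25° ↓ −25°: 233 − 25 = 208°
square ↓ −90°: 208 − 90 = 118°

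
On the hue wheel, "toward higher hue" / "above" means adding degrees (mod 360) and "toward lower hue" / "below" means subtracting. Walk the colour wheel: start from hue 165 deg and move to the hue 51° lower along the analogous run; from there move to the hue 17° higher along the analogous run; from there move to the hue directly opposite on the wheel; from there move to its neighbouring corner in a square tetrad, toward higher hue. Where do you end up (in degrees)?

165 − 51 = 114°   (analog 51° ↓)
114 + 17 = 131°   (analog 17° ↑)
131 + 180 = 311°   (complement)
311 + 90 = 401 → 401 − 360 = 41°   (square ↑)

41°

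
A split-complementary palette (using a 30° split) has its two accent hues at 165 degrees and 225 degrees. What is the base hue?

The accents sit 30° either side of the complement, so the complement is their short-arc midpoint on the wheel.
Short-arc midpoint of 165° and 225°: 195°.
Base is 180° from the complement: 195 − 180 = 15°

15°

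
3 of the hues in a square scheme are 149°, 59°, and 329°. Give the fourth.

A square tetradic scheme places four hues every 90°.
The full set through 59° is {59°, 149°, 239°, 329°}.
Given {59°, 149°, 329°}, the missing hue is 239°.

239°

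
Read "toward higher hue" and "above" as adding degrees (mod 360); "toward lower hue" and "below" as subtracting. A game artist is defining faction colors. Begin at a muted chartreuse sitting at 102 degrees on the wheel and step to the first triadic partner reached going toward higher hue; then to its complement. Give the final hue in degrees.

42°

102 + 120 = 222°   (triadic ↑)
222 + 180 = 402 → 402 − 360 = 42°   (complement)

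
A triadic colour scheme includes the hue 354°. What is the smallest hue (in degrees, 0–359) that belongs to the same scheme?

114°

A triad places three hues 120° apart.
The full set through 354° is {114°, 234°, 354°}.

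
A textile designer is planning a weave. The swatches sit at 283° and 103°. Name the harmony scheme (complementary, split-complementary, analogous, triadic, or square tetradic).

complementary

Sort the hues: 103°, 283°.
Successive gaps around the wheel: 180°, 180°.
Two hues 180° apart are complementary.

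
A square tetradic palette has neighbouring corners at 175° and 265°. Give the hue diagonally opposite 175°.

A square tetradic scheme places four hues 90° apart; opposite corners are 180° apart.
175 + 180 = 355°

355°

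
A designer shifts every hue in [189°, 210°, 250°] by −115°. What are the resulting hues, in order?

74°, 95°, 135°

189 − 115 = 74°
210 − 115 = 95°
250 − 115 = 135°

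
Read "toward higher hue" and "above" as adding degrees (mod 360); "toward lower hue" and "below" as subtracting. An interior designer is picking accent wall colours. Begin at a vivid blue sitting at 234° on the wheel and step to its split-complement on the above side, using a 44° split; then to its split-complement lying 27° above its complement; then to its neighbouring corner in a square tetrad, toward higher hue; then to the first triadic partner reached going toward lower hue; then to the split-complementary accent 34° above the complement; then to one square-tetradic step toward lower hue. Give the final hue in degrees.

split-comp 44° ↑ +224°: 234 + 224 = 458 → 458 − 360 = 98°
split-comp 27° ↑ +207°: 98 + 207 = 305°
square ↑ +90°: 305 + 90 = 395 → 395 − 360 = 35°
triadic ↓ −120°: 35 − 120 = -85 → -85 + 360 = 275°
split-comp 34° ↑ +214°: 275 + 214 = 489 → 489 − 360 = 129°
square ↓ −90°: 129 − 90 = 39°

39°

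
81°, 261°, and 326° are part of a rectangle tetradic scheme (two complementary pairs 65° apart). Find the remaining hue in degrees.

146°

A rectangular tetradic uses two complementary pairs 65° apart: offsets 0°, 65°, 180°, 245°.
Among {81°, 261°, 326°}, 81° and 261° are a 180° pair.
The remaining hue 326° needs its own complement: 326 + 180 = 506 → 506 − 360 = 146°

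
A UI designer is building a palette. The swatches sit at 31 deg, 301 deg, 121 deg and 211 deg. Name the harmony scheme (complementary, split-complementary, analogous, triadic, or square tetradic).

square tetradic

Sort the hues: 31°, 121°, 211°, 301°.
Successive gaps around the wheel: 90°, 90°, 90°, 90°.
Four hues every 90° form a square tetradic scheme.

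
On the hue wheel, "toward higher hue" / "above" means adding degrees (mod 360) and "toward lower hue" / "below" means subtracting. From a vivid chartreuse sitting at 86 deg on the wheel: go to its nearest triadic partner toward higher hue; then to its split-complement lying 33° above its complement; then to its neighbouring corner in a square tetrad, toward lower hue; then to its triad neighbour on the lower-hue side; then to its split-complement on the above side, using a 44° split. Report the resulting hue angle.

triadic ↑ +120°: 86 + 120 = 206°
split-comp 33° ↑ +213°: 206 + 213 = 419 → 419 − 360 = 59°
square ↓ −90°: 59 − 90 = -31 → -31 + 360 = 329°
triadic ↓ −120°: 329 − 120 = 209°
split-comp 44° ↑ +224°: 209 + 224 = 433 → 433 − 360 = 73°

73°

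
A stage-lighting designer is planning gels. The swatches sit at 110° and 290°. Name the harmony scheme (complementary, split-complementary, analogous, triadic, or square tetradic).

Sort the hues: 110°, 290°.
Successive gaps around the wheel: 180°, 180°.
Two hues 180° apart are complementary.

complementary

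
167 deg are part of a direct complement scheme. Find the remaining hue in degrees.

347°

The complement sits 180° across the wheel.
The full set through 167° is {167°, 347°}.
Given {167°}, the missing hue is 347°.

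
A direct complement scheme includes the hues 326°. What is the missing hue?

146°

The complement sits 180° across the wheel.
The full set through 326° is {146°, 326°}.
Given {326°}, the missing hue is 146°.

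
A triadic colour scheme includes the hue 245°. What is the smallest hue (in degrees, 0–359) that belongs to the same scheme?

5°

A triad places three hues 120° apart.
The full set through 245° is {5°, 125°, 245°}.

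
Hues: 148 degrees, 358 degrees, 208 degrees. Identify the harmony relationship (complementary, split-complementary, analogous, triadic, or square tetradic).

Sort the hues: 148°, 208°, 358°.
Successive gaps around the wheel: 60°, 150°, 150°.
Two 150° gaps and one 60° gap — a base hue opposite a pair of accents 30° either side of its complement — is the split-complementary pattern.

split-complementary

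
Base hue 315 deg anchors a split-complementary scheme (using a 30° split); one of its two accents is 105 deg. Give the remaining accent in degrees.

165°

Split-complementary hues sit 30° either side of the complement.
Complement of the base 315°: 315 + 180 = 495 → 495 − 360 = 135°
The given accent 105° is 30° one side of 135°; the other accent sits 30° the other side: 135 + 30 = 165°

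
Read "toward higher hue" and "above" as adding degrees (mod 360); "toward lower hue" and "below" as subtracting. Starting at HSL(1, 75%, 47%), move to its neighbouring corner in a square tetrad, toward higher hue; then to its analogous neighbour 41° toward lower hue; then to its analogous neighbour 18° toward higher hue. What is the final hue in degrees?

+90° (square ↑): 1 + 90 = 91°
−41° (analog 41° ↓): 91 − 41 = 50°
+18° (analog 18° ↑): 50 + 18 = 68°

68°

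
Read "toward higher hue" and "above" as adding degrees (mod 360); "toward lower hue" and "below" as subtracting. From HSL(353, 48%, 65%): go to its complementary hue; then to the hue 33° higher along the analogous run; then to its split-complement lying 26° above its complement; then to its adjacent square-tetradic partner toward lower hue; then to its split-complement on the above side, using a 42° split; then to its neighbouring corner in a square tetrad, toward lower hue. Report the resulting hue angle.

94°

+180° (complement): 353 + 180 = 533 → 533 − 360 = 173°
+33° (analog 33° ↑): 173 + 33 = 206°
+206° (split-comp 26° ↑): 206 + 206 = 412 → 412 − 360 = 52°
−90° (square ↓): 52 − 90 = -38 → -38 + 360 = 322°
+222° (split-comp 42° ↑): 322 + 222 = 544 → 544 − 360 = 184°
−90° (square ↓): 184 − 90 = 94°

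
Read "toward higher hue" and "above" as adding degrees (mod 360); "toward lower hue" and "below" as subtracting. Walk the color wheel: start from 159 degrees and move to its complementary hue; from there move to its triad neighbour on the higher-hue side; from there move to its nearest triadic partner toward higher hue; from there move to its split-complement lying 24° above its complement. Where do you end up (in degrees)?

63°

159 + 180 = 339°   (complement)
339 + 120 = 459 → 459 − 360 = 99°   (triadic ↑)
99 + 120 = 219°   (triadic ↑)
219 + 204 = 423 → 423 − 360 = 63°   (split-comp 24° ↑)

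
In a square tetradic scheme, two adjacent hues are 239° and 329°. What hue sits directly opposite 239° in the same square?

59°

A square tetradic scheme places four hues 90° apart; opposite corners are 180° apart.
239 + 180 = 419 → 419 − 360 = 59°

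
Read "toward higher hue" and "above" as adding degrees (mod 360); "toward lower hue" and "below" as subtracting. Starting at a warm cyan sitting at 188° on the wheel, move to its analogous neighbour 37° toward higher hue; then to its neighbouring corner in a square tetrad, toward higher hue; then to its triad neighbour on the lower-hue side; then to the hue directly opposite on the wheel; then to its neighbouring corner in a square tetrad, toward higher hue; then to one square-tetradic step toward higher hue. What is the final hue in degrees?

195°

analog 37° ↑ +37°: 188 + 37 = 225°
square ↑ +90°: 225 + 90 = 315°
triadic ↓ −120°: 315 − 120 = 195°
complement +180°: 195 + 180 = 375 → 375 − 360 = 15°
square ↑ +90°: 15 + 90 = 105°
square ↑ +90°: 105 + 90 = 195°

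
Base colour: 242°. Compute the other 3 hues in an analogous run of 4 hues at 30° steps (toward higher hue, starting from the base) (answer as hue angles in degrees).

Analogous hues sit every 30° along the wheel.
242 + 30 = 272°
242 + 60 = 302°
242 + 90 = 332°

272°, 302°, and 332°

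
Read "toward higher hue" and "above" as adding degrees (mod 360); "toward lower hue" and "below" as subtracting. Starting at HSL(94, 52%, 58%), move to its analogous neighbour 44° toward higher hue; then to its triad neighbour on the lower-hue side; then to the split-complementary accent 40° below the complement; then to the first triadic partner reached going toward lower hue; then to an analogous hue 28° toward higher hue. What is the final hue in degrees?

66°

+44° (analog 44° ↑): 94 + 44 = 138°
−120° (triadic ↓): 138 − 120 = 18°
+140° (split-comp 40° ↓): 18 + 140 = 158°
−120° (triadic ↓): 158 − 120 = 38°
+28° (analog 28° ↑): 38 + 28 = 66°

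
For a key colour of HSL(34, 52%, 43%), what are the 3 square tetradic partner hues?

124°, 214°, 304°

34 + 90 = 124°
34 + 180 = 214°
34 + 270 = 304°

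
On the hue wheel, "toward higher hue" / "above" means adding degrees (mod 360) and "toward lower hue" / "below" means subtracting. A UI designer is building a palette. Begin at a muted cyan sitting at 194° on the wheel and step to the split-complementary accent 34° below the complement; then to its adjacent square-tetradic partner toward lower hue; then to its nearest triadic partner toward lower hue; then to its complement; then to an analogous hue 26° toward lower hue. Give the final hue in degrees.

split-comp 34° ↓ +146°: 194 + 146 = 340°
square ↓ −90°: 340 − 90 = 250°
triadic ↓ −120°: 250 − 120 = 130°
complement +180°: 130 + 180 = 310°
analog 26° ↓ −26°: 310 − 26 = 284°

284°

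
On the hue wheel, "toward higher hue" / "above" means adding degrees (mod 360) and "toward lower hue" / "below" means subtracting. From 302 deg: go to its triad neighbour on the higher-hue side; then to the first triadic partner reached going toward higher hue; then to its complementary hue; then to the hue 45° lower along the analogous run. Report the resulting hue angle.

302 + 120 = 422 → 422 − 360 = 62°   (triadic ↑)
62 + 120 = 182°   (triadic ↑)
182 + 180 = 362 → 362 − 360 = 2°   (complement)
2 − 45 = -43 → -43 + 360 = 317°   (analog 45° ↓)

317°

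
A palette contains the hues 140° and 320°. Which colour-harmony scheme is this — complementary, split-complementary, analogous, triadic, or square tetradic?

Sort the hues: 140°, 320°.
Successive gaps around the wheel: 180°, 180°.
Two hues 180° apart are complementary.

complementary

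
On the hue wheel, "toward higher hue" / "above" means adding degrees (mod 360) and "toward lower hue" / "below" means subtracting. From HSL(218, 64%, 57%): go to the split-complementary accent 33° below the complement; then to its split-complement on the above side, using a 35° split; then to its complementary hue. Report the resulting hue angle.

40°

split-comp 33° ↓ +147°: 218 + 147 = 365 → 365 − 360 = 5°
split-comp 35° ↑ +215°: 5 + 215 = 220°
complement +180°: 220 + 180 = 400 → 400 − 360 = 40°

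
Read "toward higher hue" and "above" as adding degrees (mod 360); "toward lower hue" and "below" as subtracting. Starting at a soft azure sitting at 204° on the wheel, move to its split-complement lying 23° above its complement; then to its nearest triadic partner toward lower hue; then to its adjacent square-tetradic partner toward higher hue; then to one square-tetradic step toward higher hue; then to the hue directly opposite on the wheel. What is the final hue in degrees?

287°

+203° (split-comp 23° ↑): 204 + 203 = 407 → 407 − 360 = 47°
−120° (triadic ↓): 47 − 120 = -73 → -73 + 360 = 287°
+90° (square ↑): 287 + 90 = 377 → 377 − 360 = 17°
+90° (square ↑): 17 + 90 = 107°
+180° (complement): 107 + 180 = 287°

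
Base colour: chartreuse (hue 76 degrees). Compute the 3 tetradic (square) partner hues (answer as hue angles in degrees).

76 + 90 = 166°
76 + 180 = 256°
76 + 270 = 346°

166°, 256°, 346°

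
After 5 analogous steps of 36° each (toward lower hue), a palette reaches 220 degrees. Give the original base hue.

40°

5 steps of 36° (toward lower hue) give a net shift of −180°.
Start = end − shift: 220 + 180 = 400 → 400 − 360 = 40°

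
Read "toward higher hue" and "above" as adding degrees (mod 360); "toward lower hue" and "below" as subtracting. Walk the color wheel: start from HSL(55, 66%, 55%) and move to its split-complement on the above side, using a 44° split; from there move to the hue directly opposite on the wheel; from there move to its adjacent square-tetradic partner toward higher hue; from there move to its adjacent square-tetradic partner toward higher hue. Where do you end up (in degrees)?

+224° (split-comp 44° ↑): 55 + 224 = 279°
+180° (complement): 279 + 180 = 459 → 459 − 360 = 99°
+90° (square ↑): 99 + 90 = 189°
+90° (square ↑): 189 + 90 = 279°

279°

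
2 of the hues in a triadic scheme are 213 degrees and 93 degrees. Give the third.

A triad places three hues 120° apart.
The full set through 93° is {93°, 213°, 333°}.
Given {93°, 213°}, the missing hue is 333°.

333°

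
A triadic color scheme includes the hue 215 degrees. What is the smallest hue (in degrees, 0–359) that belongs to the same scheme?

95°

A triad places three hues 120° apart.
The full set through 215° is {95°, 215°, 335°}.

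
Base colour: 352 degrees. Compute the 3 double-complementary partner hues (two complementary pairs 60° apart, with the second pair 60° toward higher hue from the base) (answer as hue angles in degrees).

352 + 60 = 412 → 412 − 360 = 52°
352 + 180 = 532 → 532 − 360 = 172°
352 + 240 = 592 → 592 − 360 = 232°

52°, 172°, and 232°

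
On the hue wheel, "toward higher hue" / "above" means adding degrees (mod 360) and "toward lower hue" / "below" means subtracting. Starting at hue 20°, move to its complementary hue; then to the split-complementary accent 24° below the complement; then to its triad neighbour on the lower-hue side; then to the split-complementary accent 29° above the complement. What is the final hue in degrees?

85°

complement +180°: 20 + 180 = 200°
split-comp 24° ↓ +156°: 200 + 156 = 356°
triadic ↓ −120°: 356 − 120 = 236°
split-comp 29° ↑ +209°: 236 + 209 = 445 → 445 − 360 = 85°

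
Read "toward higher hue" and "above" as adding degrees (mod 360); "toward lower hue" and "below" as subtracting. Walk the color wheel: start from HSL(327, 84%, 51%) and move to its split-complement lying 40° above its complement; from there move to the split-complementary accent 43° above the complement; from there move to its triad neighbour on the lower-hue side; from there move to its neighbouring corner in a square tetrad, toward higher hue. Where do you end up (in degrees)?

20°

327 + 220 = 547 → 547 − 360 = 187°   (split-comp 40° ↑)
187 + 223 = 410 → 410 − 360 = 50°   (split-comp 43° ↑)
50 − 120 = -70 → -70 + 360 = 290°   (triadic ↓)
290 + 90 = 380 → 380 − 360 = 20°   (square ↑)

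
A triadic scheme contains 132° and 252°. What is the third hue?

12°

A triad spaces three hues 120° apart.
The full set is {12°, 132°, 252°}.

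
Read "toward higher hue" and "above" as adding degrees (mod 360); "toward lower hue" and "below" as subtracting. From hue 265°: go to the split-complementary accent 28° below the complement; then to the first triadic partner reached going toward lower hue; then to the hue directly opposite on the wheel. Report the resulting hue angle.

117°

split-comp 28° ↓ +152°: 265 + 152 = 417 → 417 − 360 = 57°
triadic ↓ −120°: 57 − 120 = -63 → -63 + 360 = 297°
complement +180°: 297 + 180 = 477 → 477 − 360 = 117°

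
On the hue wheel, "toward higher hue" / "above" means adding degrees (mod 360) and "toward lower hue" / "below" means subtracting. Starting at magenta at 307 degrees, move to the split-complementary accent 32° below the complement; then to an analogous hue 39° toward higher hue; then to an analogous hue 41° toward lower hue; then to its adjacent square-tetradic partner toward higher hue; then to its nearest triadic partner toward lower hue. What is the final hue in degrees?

63°

307 + 148 = 455 → 455 − 360 = 95°   (split-comp 32° ↓)
95 + 39 = 134°   (analog 39° ↑)
134 − 41 = 93°   (analog 41° ↓)
93 + 90 = 183°   (square ↑)
183 − 120 = 63°   (triadic ↓)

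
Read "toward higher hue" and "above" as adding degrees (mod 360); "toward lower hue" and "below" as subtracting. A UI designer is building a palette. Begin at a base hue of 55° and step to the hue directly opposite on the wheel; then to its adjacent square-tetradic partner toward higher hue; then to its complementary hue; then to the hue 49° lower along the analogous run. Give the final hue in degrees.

55 + 180 = 235°   (complement)
235 + 90 = 325°   (square ↑)
325 + 180 = 505 → 505 − 360 = 145°   (complement)
145 − 49 = 96°   (analog 49° ↓)

96°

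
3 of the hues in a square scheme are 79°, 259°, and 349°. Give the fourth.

169°

A square tetradic scheme places four hues every 90°.
The full set through 79° is {79°, 169°, 259°, 349°}.
Given {79°, 259°, 349°}, the missing hue is 169°.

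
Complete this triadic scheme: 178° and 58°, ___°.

A triad places three hues 120° apart.
The full set through 58° is {58°, 178°, 298°}.
Given {58°, 178°}, the missing hue is 298°.

298°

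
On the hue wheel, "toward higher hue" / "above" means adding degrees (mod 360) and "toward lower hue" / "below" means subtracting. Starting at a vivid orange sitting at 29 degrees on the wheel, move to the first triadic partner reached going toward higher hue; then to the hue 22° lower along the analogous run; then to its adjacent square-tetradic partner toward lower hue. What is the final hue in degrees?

37°

triadic ↑ +120°: 29 + 120 = 149°
analog 22° ↓ −22°: 149 − 22 = 127°
square ↓ −90°: 127 − 90 = 37°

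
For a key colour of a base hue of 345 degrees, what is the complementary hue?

165°

The complement sits 180° across the wheel.
345 + 180 = 525 → 525 − 360 = 165°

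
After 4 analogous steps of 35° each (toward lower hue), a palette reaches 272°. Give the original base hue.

4 steps of 35° (toward lower hue) give a net shift of −140°.
Start = end − shift: 272 + 140 = 412 → 412 − 360 = 52°

52°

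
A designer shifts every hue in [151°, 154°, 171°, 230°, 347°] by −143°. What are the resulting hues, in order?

151 − 143 = 8°
154 − 143 = 11°
171 − 143 = 28°
230 − 143 = 87°
347 − 143 = 204°

8°, 11°, 28°, 87°, 204°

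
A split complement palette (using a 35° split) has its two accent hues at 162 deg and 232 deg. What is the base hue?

The accents sit 35° either side of the complement, so the complement is their short-arc midpoint on the wheel.
Short-arc midpoint of 162° and 232°: 197°.
Base is 180° from the complement: 197 − 180 = 17°

17°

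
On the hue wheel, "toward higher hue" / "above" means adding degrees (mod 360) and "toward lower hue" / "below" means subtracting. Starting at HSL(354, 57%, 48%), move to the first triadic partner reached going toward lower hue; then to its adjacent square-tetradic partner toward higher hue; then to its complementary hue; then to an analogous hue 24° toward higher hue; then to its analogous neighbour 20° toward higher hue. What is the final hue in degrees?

354 − 120 = 234°   (triadic ↓)
234 + 90 = 324°   (square ↑)
324 + 180 = 504 → 504 − 360 = 144°   (complement)
144 + 24 = 168°   (analog 24° ↑)
168 + 20 = 188°   (analog 20° ↑)

188°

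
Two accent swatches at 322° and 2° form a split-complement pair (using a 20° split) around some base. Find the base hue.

The accents sit 20° either side of the complement, so the complement is their short-arc midpoint on the wheel.
Short-arc midpoint of 322° and 2°: 342°.
Base is 180° from the complement: 342 − 180 = 162°

162°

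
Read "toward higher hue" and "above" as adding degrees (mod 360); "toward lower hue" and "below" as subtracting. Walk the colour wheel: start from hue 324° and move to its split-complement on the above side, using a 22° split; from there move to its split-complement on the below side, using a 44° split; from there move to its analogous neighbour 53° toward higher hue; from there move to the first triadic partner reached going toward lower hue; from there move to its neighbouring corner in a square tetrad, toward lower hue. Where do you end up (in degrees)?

split-comp 22° ↑ +202°: 324 + 202 = 526 → 526 − 360 = 166°
split-comp 44° ↓ +136°: 166 + 136 = 302°
analog 53° ↑ +53°: 302 + 53 = 355°
triadic ↓ −120°: 355 − 120 = 235°
square ↓ −90°: 235 − 90 = 145°

145°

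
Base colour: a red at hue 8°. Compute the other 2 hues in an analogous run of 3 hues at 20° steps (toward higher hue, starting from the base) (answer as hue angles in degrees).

28° and 48°

Analogous hues sit every 20° along the wheel.
8 + 20 = 28°
8 + 40 = 48°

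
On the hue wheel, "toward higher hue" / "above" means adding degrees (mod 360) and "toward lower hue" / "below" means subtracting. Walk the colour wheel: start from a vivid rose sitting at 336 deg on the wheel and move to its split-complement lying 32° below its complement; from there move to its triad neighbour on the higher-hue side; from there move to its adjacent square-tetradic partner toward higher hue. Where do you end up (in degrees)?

split-comp 32° ↓ +148°: 336 + 148 = 484 → 484 − 360 = 124°
triadic ↑ +120°: 124 + 120 = 244°
square ↑ +90°: 244 + 90 = 334°

334°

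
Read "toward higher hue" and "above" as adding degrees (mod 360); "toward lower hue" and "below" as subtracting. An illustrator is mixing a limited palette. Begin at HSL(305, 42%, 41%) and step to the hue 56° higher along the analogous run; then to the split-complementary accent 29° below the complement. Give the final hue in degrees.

305 + 56 = 361 → 361 − 360 = 1°   (analog 56° ↑)
1 + 151 = 152°   (split-comp 29° ↓)

152°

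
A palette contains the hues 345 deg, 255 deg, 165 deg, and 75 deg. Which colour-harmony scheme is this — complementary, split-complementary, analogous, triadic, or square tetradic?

square tetradic

Sort the hues: 75°, 165°, 255°, 345°.
Successive gaps around the wheel: 90°, 90°, 90°, 90°.
Four hues every 90° form a square tetradic scheme.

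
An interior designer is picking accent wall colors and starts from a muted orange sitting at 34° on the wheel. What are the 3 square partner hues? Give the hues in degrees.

124°, 214°, 304°

A square tetradic scheme places four hues every 90°.
34 + 90 = 124°
34 + 180 = 214°
34 + 270 = 304°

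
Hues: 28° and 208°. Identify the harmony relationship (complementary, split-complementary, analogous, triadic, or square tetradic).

complementary

Sort the hues: 28°, 208°.
Successive gaps around the wheel: 180°, 180°.
Two hues 180° apart are complementary.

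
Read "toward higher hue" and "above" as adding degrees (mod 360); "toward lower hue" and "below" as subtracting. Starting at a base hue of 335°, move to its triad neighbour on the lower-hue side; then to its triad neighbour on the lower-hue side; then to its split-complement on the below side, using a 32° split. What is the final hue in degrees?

335 − 120 = 215°   (triadic ↓)
215 − 120 = 95°   (triadic ↓)
95 + 148 = 243°   (split-comp 32° ↓)

243°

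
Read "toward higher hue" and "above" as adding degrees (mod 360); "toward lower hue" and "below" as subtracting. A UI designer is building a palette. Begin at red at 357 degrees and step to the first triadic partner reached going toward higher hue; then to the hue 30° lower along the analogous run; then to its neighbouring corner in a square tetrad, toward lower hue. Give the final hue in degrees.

+120° (triadic ↑): 357 + 120 = 477 → 477 − 360 = 117°
−30° (analog 30° ↓): 117 − 30 = 87°
−90° (square ↓): 87 − 90 = -3 → -3 + 360 = 357°

357°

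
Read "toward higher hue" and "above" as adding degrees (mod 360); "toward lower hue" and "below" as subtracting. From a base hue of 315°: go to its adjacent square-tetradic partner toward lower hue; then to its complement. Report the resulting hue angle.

−90° (square ↓): 315 − 90 = 225°
+180° (complement): 225 + 180 = 405 → 405 − 360 = 45°

45°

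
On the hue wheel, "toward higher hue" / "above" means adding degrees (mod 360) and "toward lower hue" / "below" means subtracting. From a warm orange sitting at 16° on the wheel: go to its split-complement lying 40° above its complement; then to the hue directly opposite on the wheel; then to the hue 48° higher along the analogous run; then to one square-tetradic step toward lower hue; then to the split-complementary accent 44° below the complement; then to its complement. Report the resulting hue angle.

16 + 220 = 236°   (split-comp 40° ↑)
236 + 180 = 416 → 416 − 360 = 56°   (complement)
56 + 48 = 104°   (analog 48° ↑)
104 − 90 = 14°   (square ↓)
14 + 136 = 150°   (split-comp 44° ↓)
150 + 180 = 330°   (complement)

330°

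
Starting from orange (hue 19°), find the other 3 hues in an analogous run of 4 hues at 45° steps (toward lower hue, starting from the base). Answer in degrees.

Analogous hues sit every 45° along the wheel.
19 − 45 = -26 → -26 + 360 = 334°
19 − 90 = -71 → -71 + 360 = 289°
19 − 135 = -116 → -116 + 360 = 244°

334°, 289° and 244°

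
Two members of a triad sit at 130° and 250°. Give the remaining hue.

10°

A triad spaces three hues 120° apart.
The full set is {10°, 130°, 250°}.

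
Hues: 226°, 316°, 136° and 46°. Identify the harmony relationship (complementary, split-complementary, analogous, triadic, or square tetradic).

Sort the hues: 46°, 136°, 226°, 316°.
Successive gaps around the wheel: 90°, 90°, 90°, 90°.
Four hues every 90° form a square tetradic scheme.

square tetradic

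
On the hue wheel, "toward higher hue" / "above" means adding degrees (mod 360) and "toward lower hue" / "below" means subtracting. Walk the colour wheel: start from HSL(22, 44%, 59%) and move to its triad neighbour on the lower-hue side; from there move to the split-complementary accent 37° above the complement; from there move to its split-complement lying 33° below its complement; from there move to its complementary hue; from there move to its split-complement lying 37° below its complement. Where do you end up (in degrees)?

229°

triadic ↓ −120°: 22 − 120 = -98 → -98 + 360 = 262°
split-comp 37° ↑ +217°: 262 + 217 = 479 → 479 − 360 = 119°
split-comp 33° ↓ +147°: 119 + 147 = 266°
complement +180°: 266 + 180 = 446 → 446 − 360 = 86°
split-comp 37° ↓ +143°: 86 + 143 = 229°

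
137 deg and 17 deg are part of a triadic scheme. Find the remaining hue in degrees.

257°

A triad places three hues 120° apart.
The full set through 17° is {17°, 137°, 257°}.
Given {17°, 137°}, the missing hue is 257°.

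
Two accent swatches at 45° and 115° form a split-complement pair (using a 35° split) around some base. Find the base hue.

260°

The accents sit 35° either side of the complement, so the complement is their short-arc midpoint on the wheel.
Short-arc midpoint of 45° and 115°: 80°.
Base is 180° from the complement: 80 − 180 = -100 → -100 + 360 = 260°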